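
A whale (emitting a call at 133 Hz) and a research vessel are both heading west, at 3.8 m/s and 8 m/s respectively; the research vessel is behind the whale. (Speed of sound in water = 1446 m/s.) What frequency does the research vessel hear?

133 Hz

The research vessel is behind, so the whale is moving away from it while the research vessel is moving toward the whale.
Both move, so f' = f · (v + v_o)/(v + v_s).
f' = 133 × (1446 + 8)/(1446 + 3.8) = 133 × 1454/1449.8 ≈ 133 Hz.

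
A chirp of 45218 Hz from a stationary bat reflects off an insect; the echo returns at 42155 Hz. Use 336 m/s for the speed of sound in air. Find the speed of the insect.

Double Doppler shift off a moving reflector: f₂ = f₀ · (v + u)/(v − u) (u > 0 toward emitter).
Rearranging, u = v · (f₂ − f₀)/(f₂ + f₀) = 336 × -3063/87373 ≈ -11.8 m/s.
So the insect is moving at 11.8 m/s away from the emitter.

11.8 m/s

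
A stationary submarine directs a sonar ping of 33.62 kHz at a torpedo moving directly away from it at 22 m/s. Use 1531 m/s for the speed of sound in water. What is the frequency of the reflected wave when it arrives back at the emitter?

At the torpedo (a moving observer), f₁ = f₀ · (v − u)/v = 33.62 × 1509/1531 ≈ 33.1 kHz.
On reflection it acts as a source moving away from the stationary detector: f₂ = f₁ · v/(v + u) = 33.1 × 1531/1553 ≈ 32.7 kHz.

32.7 kHz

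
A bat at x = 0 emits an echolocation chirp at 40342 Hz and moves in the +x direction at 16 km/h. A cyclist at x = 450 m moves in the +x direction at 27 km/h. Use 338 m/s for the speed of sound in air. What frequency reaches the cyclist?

39972 Hz

16 km/h = 4.444 m/s; 27 km/h = 7.5 m/s.
The observer lies on the +x side, so the source is heading toward the observer and the observer is heading away from the source.
General Doppler shift: f' = f · (v − v_o)/(v − v_s).
f' = 40342 × (338 − 7.5)/(338 − 4.444) = 40342 × 330.5/333.56 ≈ 39972 Hz.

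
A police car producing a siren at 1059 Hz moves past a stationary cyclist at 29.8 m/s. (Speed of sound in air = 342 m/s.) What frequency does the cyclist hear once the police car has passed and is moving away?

974 Hz

Receding: f₂ = f · v/(v + v_s) = 1059 × 342/371.8 ≈ 974 Hz.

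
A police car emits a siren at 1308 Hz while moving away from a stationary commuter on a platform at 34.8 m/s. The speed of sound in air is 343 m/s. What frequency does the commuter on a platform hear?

With the source moving away from a stationary observer, f' = f · v/(v + v_s).
f' = 1308 × 343/(343 + 34.8) = 1308 × 343/377.8 ≈ 1188 Hz.

1188 Hz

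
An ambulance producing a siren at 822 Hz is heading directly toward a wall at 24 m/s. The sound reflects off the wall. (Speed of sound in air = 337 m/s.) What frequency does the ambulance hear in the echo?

948 Hz

The wall receives the sound from a moving source: f₁ = f₀ · v/(v − v_e) = 822 × 337/313 ≈ 885 Hz.
On the return leg the ambulance is a moving observer: f₂ = f₁ · (v + v_e)/v = 885 × 361/337 ≈ 948 Hz.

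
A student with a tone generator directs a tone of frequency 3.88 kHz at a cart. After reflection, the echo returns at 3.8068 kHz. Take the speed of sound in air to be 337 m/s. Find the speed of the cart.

3.2 m/s

Double Doppler shift off a moving reflector: f₂ = f₀ · (v + u)/(v − u) (u > 0 toward emitter).
Rearranging, u = v · (f₂ − f₀)/(f₂ + f₀) = 337 × -0.0732/7.6868 ≈ -3.2 m/s.
So the cart is moving at 3.2 m/s away from the emitter.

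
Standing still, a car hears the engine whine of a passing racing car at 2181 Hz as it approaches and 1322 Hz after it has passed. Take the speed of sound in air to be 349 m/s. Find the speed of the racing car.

86 m/s

f₁/f₂ = (v + v_s)/(v − v_s), so v_s = v · (f₁ − f₂)/(f₁ + f₂).
v_s = 349 × (2181 − 1322)/(2181 + 1322) = 349 × 859/3503 ≈ 86 m/s.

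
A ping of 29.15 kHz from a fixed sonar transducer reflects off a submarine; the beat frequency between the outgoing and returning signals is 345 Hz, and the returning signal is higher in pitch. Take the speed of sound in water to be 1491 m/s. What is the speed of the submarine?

Double Doppler shift off a moving reflector: f₂ = f₀ · (v + u)/(v − u) (u > 0 toward emitter).
Returning signal is higher, so f₂ = f₀ + Δf = 29150 + 345 = 29495 Hz.
Rearranging, u = v · (f₂ − f₀)/(f₂ + f₀) = 1491 × 345/58645 ≈ 8.8 m/s.
So the submarine is moving at 8.8 m/s toward the emitter.

8.8 m/s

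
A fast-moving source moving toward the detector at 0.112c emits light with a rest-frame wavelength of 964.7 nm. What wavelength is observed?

862.1 nm

Relativistic Doppler for wavelength: λ' = λ₀ · √((1 − β)/(1 + β)).
λ' = 964.7 × √(0.8880/1.1120) = 964.7 × 0.89362 ≈ 862.1 nm.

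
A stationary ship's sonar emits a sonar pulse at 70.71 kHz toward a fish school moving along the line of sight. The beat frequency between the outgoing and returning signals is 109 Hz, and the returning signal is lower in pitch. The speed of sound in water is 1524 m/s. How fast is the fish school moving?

Double Doppler shift off a moving reflector: f₂ = f₀ · (v + u)/(v − u) (u > 0 toward emitter).
Returning signal is lower, so f₂ = f₀ − Δf = 70710 − 109 = 70601 Hz.
Rearranging, u = v · (f₂ − f₀)/(f₂ + f₀) = 1524 × -109/141311 ≈ -1.18 m/s.
So the fish school is moving at 1.18 m/s away from the emitter.

1.18 m/s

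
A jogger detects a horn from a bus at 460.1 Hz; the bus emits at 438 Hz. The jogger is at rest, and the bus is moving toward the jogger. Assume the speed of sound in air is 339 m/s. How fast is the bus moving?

f' = f · v/(v − v_s) ⇒ v_s = v · |1 − f/f'|.
v_s = 339 × |1 − 438/460.1| = 339 × 0.04803 ≈ 16.3 m/s.

16.3 m/s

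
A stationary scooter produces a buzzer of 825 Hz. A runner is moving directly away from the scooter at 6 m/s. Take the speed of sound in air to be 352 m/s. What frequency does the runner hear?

Only the observer moves, away from the source, so f' = f · (v − v_o)/v.
f' = 825 × (352 − 6)/352 = 825 × 346/352 ≈ 811 Hz.

811 Hz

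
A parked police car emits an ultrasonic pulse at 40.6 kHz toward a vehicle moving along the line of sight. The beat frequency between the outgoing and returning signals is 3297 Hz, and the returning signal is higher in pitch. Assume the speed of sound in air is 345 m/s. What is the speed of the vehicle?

13.5 m/s

Double Doppler shift off a moving reflector: f₂ = f₀ · (v + u)/(v − u) (u > 0 toward emitter).
Returning signal is higher, so f₂ = f₀ + Δf = 40600 + 3297 = 43897 Hz.
Rearranging, u = v · (f₂ − f₀)/(f₂ + f₀) = 345 × 3297/84497 ≈ 13.5 m/s.
So the vehicle is moving at 13.5 m/s toward the emitter.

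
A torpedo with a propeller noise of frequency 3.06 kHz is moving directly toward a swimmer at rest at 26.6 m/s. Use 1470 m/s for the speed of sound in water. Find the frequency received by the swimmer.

3.12 kHz

With the source moving toward a stationary observer, f' = f · v/(v − v_s).
f' = 3.06 × 1470/(1470 − 26.6) = 3.06 × 1470/1443 ≈ 3.12 kHz.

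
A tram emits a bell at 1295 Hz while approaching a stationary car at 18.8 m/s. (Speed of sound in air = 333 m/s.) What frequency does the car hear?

1372 Hz

Moving source, stationary observer: f' = f · v/(v − v_s) since the source is approaching.
f' = 1295 × 333/(333 − 18.8) = 1295 × 333/314.2 ≈ 1372 Hz.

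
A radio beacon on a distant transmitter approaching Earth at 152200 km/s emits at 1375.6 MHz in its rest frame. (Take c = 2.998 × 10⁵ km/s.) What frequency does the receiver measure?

β = v/c = 152200/299800 = 0.5077.
Relativistic Doppler for frequency: f' = f₀ · √((1 + β)/(1 − β)).
f' = 1375.6 × √(1.5077/0.4923) = 1375.6 × 1.74995 ≈ 2407.2 MHz.

2407.2 MHz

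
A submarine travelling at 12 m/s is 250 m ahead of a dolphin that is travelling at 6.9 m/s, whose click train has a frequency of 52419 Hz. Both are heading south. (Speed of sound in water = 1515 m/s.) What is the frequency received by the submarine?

The submarine is ahead, so the dolphin is moving toward it while the submarine is moving away from the dolphin.
Both move, so f' = f · (v − v_o)/(v − v_s).
f' = 52419 × (1515 − 12)/(1515 − 6.9) = 52419 × 1503/1508.1 ≈ 52242 Hz.

52242 Hz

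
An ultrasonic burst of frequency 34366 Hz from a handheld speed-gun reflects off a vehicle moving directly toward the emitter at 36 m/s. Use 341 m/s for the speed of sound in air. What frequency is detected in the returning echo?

42479 Hz

At the vehicle (a moving observer), f₁ = f₀ · (v + u)/v = 34366 × 377/341 ≈ 37994 Hz.
On reflection it acts as a source moving toward the stationary detector: f₂ = f₁ · v/(v − u) = 37994 × 341/305 ≈ 42479 Hz.
Equivalently f₂ = f₀ · (v + u)/(v − u).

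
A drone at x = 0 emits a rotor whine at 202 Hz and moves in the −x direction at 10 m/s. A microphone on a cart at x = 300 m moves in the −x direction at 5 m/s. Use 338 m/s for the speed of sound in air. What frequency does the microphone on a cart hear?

The observer lies on the +x side, so the source is heading away from the observer and the observer is heading toward the source.
Both move, so f' = f · (v + v_o)/(v + v_s).
f' = 202 × (338 + 5)/(338 + 10) = 202 × 343/348 ≈ 199 Hz.

199 Hz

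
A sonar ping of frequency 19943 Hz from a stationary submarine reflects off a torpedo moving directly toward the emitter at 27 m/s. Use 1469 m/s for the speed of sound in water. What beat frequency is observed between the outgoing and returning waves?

747 Hz

At the torpedo (a moving observer), f₁ = f₀ · (v + u)/v = 19943 × 1496/1469 ≈ 20310 Hz.
The reflection then acts as a moving source: f₂ = f₁ · v/(v − u) ≈ 20690 Hz.
Equivalently f₂ = f₀ · (v + u)/(v − u).
Beat frequency: |f₂ − f₀| = 2u·f₀/(v − u) = 2 × 27 × 19943/1442 ≈ 747 Hz.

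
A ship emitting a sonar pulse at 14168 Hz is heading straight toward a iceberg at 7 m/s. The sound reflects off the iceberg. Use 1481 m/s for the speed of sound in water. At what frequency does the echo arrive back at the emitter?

14303 Hz

The iceberg receives the sound from a moving source: f₁ = f₀ · v/(v − v_e) = 14168 × 1481/1474 ≈ 14235 Hz.
On the return leg the ship is a moving observer: f₂ = f₁ · (v + v_e)/v = 14235 × 1488/1481 ≈ 14303 Hz.
Equivalently f₂ = f₀ · (v + v_e)/(v − v_e).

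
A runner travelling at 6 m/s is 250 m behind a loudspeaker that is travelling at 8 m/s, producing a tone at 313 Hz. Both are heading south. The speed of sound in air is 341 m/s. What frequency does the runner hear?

The runner is behind, so the loudspeaker is moving away from it while the runner is moving toward the loudspeaker.
Both move, so f' = f · (v + v_o)/(v + v_s).
f' = 313 × (341 + 6)/(341 + 8) = 313 × 347/349 ≈ 311 Hz.

311 Hz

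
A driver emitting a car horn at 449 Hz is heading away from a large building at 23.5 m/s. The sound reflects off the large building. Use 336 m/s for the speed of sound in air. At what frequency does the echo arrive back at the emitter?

The large building receives the sound from a moving source: f₁ = f₀ · v/(v + v_e) = 449 × 336/359.5 ≈ 420 Hz.
On the return leg the driver is a moving observer: f₂ = f₁ · (v − v_e)/v = 420 × 312.5/336 ≈ 390 Hz.

390 Hz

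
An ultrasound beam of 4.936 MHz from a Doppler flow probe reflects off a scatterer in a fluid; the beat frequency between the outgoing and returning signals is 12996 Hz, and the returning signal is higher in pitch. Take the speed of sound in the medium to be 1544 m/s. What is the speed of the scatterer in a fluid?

Double Doppler shift off a moving reflector: f₂ = f₀ · (v + u)/(v − u) (u > 0 toward emitter).
Returning signal is higher, so f₂ = f₀ + Δf = 4936000 + 12996 = 4948996 Hz.
Rearranging, u = v · (f₂ − f₀)/(f₂ + f₀) = 1544 × 12996/9884996 ≈ 2.03 m/s.
So the scatterer in a fluid is moving at 2.03 m/s toward the emitter.

2.03 m/s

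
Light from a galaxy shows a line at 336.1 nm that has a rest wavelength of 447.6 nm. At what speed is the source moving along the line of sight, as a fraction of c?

0.279c

λ'/λ₀ = 0.7509 < 1 (blueshift), so the source is approaching.
λ'/λ₀ = √((1 − β)/(1 + β)) for an approaching source ⇒ β = (1 − r²)/(1 + r²) with r = λ'/λ₀.
β = (1 − 0.5638)/(1 + 0.5638) ≈ 0.279.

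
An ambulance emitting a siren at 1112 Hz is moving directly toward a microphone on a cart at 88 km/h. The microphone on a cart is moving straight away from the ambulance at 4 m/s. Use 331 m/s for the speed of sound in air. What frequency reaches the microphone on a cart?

88 km/h = 24.44 m/s.
General Doppler shift: f' = f · (v − v_o)/(v − v_s).
f' = 1112 × (331 − 4)/(331 − 24.44) = 1112 × 327/306.56 ≈ 1186 Hz.

1186 Hz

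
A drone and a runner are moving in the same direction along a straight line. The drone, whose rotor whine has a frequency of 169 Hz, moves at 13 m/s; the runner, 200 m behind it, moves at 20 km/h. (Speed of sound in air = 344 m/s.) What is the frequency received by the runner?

20 km/h = 5.556 m/s.
The runner is behind, so the drone is moving away from it while the runner is moving toward the drone.
With source receding and observer approaching, f' = f · (v + v_o)/(v + v_s).
f' = 169 × (344 + 5.556)/(344 + 13) = 169 × 349.56/357 ≈ 165 Hz.

165 Hz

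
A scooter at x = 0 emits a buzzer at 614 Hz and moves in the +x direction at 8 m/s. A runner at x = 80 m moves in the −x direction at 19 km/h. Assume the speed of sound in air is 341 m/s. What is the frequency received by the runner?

19 km/h = 5.278 m/s.
The observer lies on the +x side, so the source is heading toward the observer and the observer is heading toward the source.
General Doppler shift: f' = f · (v + v_o)/(v − v_s).
f' = 614 × (341 + 5.278)/(341 − 8) = 614 × 346.28/333 ≈ 638 Hz.

638 Hz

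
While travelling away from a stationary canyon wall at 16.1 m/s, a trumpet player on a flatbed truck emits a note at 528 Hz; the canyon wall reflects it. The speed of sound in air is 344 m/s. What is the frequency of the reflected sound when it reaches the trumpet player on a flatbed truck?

481 Hz

The canyon wall receives the sound from a moving source: f₁ = f₀ · v/(v + v_e) = 528 × 344/360.1 ≈ 504 Hz.
On the return leg the trumpet player on a flatbed truck is a moving observer: f₂ = f₁ · (v − v_e)/v = 504 × 327.9/344 ≈ 481 Hz.
Equivalently f₂ = f₀ · (v − v_e)/(v + v_e).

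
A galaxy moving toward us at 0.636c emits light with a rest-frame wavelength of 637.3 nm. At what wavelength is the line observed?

Relativistic Doppler for wavelength: λ' = λ₀ · √((1 − β)/(1 + β)).
λ' = 637.3 × √(0.3640/1.6360) = 637.3 × 0.47169 ≈ 300.6 nm.

300.6 nm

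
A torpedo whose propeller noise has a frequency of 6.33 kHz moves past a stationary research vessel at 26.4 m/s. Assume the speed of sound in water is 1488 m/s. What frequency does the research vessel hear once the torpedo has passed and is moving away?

6.22 kHz

Receding: f₂ = f · v/(v + v_s) = 6.33 × 1488/1514.4 ≈ 6.22 kHz.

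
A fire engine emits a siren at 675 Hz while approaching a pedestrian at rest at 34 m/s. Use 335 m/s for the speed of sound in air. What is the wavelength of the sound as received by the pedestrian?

44.6 cm

Only the source moves, toward the listener, so f' = f · v/(v − v_s).
f' = 675 × 335/(335 − 34) ≈ 751 Hz.
λ' = v/f' = 335/751.246 ≈ 44.6 cm.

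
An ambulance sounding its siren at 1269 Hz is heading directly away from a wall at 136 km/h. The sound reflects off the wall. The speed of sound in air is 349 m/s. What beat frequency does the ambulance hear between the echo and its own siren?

248 Hz

136 km/h = 37.78 m/s.
The wall receives the sound from a moving source: f₁ = f₀ · v/(v + v_e) = 1269 × 349/386.78 ≈ 1145 Hz.
On the return leg the ambulance is a moving observer: f₂ = f₁ · (v − v_e)/v = 1145 × 311.22/349 ≈ 1021 Hz.
Equivalently f₂ = f₀ · (v − v_e)/(v + v_e).
Beat against the emitted tone: |f₂ − f₀| = 2v_e·f₀/(v + v_e) = 2 × 37.78 × 1269/386.78 ≈ 248 Hz.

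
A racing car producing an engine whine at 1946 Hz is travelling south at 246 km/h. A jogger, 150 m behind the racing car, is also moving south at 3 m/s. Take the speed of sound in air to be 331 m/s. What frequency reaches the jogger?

246 km/h = 68.33 m/s.
The jogger is behind, so the racing car is moving away from it while the jogger is moving toward the racing car.
With source receding and observer approaching, f' = f · (v + v_o)/(v + v_s).
f' = 1946 × (331 + 3)/(331 + 68.33) = 1946 × 334/399.33 ≈ 1628 Hz.

1628 Hz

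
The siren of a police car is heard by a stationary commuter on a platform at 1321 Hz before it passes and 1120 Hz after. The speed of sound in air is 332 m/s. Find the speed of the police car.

27 m/s

f₁/f₂ = (v + v_s)/(v − v_s), so v_s = v · (f₁ − f₂)/(f₁ + f₂).
v_s = 332 × (1321 − 1120)/(1321 + 1120) = 332 × 201/2441 ≈ 27 m/s.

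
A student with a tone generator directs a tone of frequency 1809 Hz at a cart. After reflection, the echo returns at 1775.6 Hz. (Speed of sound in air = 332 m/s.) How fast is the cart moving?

3.1 m/s

Double Doppler shift off a moving reflector: f₂ = f₀ · (v + u)/(v − u) (u > 0 toward emitter).
Rearranging, u = v · (f₂ − f₀)/(f₂ + f₀) = 332 × -33.4/3584.6 ≈ -3.1 m/s.
So the cart is moving at 3.1 m/s away from the emitter.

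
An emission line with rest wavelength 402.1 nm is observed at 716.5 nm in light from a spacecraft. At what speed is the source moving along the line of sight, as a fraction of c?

λ'/λ₀ = 1.7819 > 1 (redshift), so the source is receding.
λ'/λ₀ = √((1 + β)/(1 − β)) for a receding source ⇒ β = (r² − 1)/(r² + 1) with r = λ'/λ₀.
β = (3.1751 − 1)/(3.1751 + 1) ≈ 0.521.

0.521c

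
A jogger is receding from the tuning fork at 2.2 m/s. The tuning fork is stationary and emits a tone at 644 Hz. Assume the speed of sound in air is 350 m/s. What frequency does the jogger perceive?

640 Hz

Moving observer, stationary source: f' = f · (v − v_o)/v.
f' = 644 × (350 − 2.2)/350 = 644 × 347.8/350 ≈ 640 Hz.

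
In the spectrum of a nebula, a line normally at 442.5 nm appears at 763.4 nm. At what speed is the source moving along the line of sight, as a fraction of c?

0.497c

λ'/λ₀ = 1.7252 > 1 (redshift), so the source is receding.
λ'/λ₀ = √((1 + β)/(1 − β)) for a receding source ⇒ β = (r² − 1)/(r² + 1) with r = λ'/λ₀.
β = (2.9763 − 1)/(2.9763 + 1) ≈ 0.497.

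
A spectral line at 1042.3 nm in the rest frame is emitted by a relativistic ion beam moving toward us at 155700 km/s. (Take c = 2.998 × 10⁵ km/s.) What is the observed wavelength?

586.2 nm

β = v/c = 155700/299800 = 0.5193.
Relativistic Doppler for wavelength: λ' = λ₀ · √((1 − β)/(1 + β)).
λ' = 1042.3 × √(0.4807/1.5193) = 1042.3 × 0.56246 ≈ 586.2 nm.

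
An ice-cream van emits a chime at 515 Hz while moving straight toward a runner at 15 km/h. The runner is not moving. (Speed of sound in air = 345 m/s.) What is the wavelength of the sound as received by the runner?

15 km/h = 4.167 m/s.
Only the source moves, toward the listener, so f' = f · v/(v − v_s).
f' = 515 × 345/(345 − 4.167) ≈ 521 Hz.
λ' = v/f' = 345/521.296 ≈ 66.2 cm.

66.2 cm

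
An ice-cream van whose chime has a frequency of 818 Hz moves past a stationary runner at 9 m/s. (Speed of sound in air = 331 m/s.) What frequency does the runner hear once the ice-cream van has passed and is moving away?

Receding: f₂ = f · v/(v + v_s) = 818 × 331/340 ≈ 796 Hz.

796 Hz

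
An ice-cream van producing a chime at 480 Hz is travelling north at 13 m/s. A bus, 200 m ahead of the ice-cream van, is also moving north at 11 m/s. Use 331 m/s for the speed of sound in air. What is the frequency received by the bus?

483 Hz

The bus is ahead, so the ice-cream van is moving toward it while the bus is moving away from the ice-cream van.
Both move, so f' = f · (v − v_o)/(v − v_s).
f' = 480 × (331 − 11)/(331 − 13) = 480 × 320/318 ≈ 483 Hz.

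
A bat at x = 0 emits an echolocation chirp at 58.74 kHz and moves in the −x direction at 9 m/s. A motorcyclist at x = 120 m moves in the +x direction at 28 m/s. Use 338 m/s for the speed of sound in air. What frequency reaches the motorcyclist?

The observer lies on the +x side, so the source is heading away from the observer and the observer is heading away from the source.
General Doppler shift: f' = f · (v − v_o)/(v + v_s).
f' = 58.74 × (338 − 28)/(338 + 9) = 58.74 × 310/347 ≈ 52.5 kHz.

52.5 kHz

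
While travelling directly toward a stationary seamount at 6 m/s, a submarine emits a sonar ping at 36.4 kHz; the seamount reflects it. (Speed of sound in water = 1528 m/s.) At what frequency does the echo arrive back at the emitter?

The seamount receives the sound from a moving source: f₁ = f₀ · v/(v − v_e) = 36.4 × 1528/1522 ≈ 36.5 kHz.
On the return leg the submarine is a moving observer: f₂ = f₁ · (v + v_e)/v = 36.5 × 1534/1528 ≈ 36.7 kHz.

36.7 kHz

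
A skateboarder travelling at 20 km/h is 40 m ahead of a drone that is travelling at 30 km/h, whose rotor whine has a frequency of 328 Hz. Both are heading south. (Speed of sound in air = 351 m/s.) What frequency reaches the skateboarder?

331 Hz

30 km/h = 8.333 m/s; 20 km/h = 5.556 m/s.
The skateboarder is ahead, so the drone is moving toward it while the skateboarder is moving away from the drone.
General Doppler shift: f' = f · (v − v_o)/(v − v_s).
f' = 328 × (351 − 5.556)/(351 − 8.333) = 328 × 345.44/342.67 ≈ 331 Hz.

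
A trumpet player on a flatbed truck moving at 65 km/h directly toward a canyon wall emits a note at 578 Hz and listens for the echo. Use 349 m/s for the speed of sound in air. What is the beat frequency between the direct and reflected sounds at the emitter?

63 Hz

65 km/h = 18.06 m/s.
The canyon wall receives the sound from a moving source: f₁ = f₀ · v/(v − v_e) = 578 × 349/330.94 ≈ 609.5 Hz.
On the return leg the trumpet player on a flatbed truck is a moving observer: f₂ = f₁ · (v + v_e)/v = 609.5 × 367.06/349 ≈ 641.1 Hz.
Beat against the emitted tone: |f₂ − f₀| = 2v_e·f₀/(v − v_e) = 2 × 18.06 × 578/330.94 ≈ 63 Hz.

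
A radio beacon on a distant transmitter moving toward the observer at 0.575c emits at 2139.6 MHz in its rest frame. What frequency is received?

Relativistic Doppler for frequency: f' = f₀ · √((1 + β)/(1 − β)).
f' = 2139.6 × √(1.5750/0.4250) = 2139.6 × 1.92507 ≈ 4118.9 MHz.

4118.9 MHz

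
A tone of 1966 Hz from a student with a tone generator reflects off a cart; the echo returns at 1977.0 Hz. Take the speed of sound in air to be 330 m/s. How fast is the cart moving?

Double Doppler shift off a moving reflector: f₂ = f₀ · (v + u)/(v − u) (u > 0 toward emitter).
Rearranging, u = v · (f₂ − f₀)/(f₂ + f₀) = 330 × 11.0/3943.0 ≈ 0.92 m/s.
So the cart is moving at 0.92 m/s toward the emitter.

0.92 m/s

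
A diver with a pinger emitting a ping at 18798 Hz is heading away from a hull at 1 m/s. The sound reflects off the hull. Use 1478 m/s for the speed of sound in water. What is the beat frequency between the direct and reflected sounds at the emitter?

25.4 Hz

The hull receives the sound from a moving source: f₁ = f₀ · v/(v + v_e) = 18798 × 1478/1479 ≈ 18785.3 Hz.
On the return leg the diver with a pinger is a moving observer: f₂ = f₁ · (v − v_e)/v = 18785.3 × 1477/1478 ≈ 18772.6 Hz.
Beat against the emitted tone: |f₂ − f₀| = 2v_e·f₀/(v + v_e) = 2 × 1 × 18798/1479 ≈ 25.4 Hz.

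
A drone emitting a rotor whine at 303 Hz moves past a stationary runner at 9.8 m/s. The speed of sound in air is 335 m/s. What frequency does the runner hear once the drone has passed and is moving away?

294 Hz

Receding: f₂ = f · v/(v + v_s) = 303 × 335/344.8 ≈ 294 Hz.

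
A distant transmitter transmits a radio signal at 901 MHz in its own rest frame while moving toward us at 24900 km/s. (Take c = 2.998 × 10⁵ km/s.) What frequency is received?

979.2 MHz

β = v/c = 24900/299800 = 0.0831.
Relativistic Doppler for frequency: f' = f₀ · √((1 + β)/(1 − β)).
f' = 901 × √(1.0831/0.9169) = 901 × 1.08681 ≈ 979.2 MHz.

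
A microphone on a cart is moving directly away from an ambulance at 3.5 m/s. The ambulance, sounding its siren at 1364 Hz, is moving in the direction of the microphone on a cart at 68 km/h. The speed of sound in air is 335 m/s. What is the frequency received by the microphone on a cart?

1430 Hz

68 km/h = 18.89 m/s.
Both move, so f' = f · (v − v_o)/(v − v_s).
f' = 1364 × (335 − 3.5)/(335 − 18.89) = 1364 × 331.5/316.11 ≈ 1430 Hz.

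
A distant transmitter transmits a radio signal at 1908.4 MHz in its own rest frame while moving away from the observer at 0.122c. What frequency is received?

1688.2 MHz

Relativistic Doppler for frequency: f' = f₀ · √((1 − β)/(1 + β)).
f' = 1908.4 × √(0.8780/1.1220) = 1908.4 × 0.88461 ≈ 1688.2 MHz.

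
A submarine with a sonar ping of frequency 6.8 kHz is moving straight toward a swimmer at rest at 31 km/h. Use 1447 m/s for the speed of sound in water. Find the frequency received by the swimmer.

6.84 kHz

31 km/h = 8.611 m/s.
Moving source, stationary observer: f' = f · v/(v − v_s) since the source is approaching.
f' = 6.8 × 1447/(1447 − 8.611) = 6.8 × 1447/1438 ≈ 6.84 kHz.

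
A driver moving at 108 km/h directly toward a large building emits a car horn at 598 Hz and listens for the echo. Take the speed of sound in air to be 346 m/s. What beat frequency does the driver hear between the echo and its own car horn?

114 Hz

108 km/h = 30 m/s.
The large building receives the sound from a moving source: f₁ = f₀ · v/(v − v_e) = 598 × 346/316 ≈ 654.8 Hz.
On the return leg the driver is a moving observer: f₂ = f₁ · (v + v_e)/v = 654.8 × 376/346 ≈ 711.5 Hz.
Beat against the emitted tone: |f₂ − f₀| = 2v_e·f₀/(v − v_e) = 2 × 30 × 598/316 ≈ 114 Hz.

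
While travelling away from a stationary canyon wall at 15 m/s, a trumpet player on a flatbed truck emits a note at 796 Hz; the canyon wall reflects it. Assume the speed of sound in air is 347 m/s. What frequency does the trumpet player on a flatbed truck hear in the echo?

The canyon wall receives the sound from a moving source: f₁ = f₀ · v/(v + v_e) = 796 × 347/362 ≈ 763 Hz.
On the return leg the trumpet player on a flatbed truck is a moving observer: f₂ = f₁ · (v − v_e)/v = 763 × 332/347 ≈ 730 Hz.
Equivalently f₂ = f₀ · (v − v_e)/(v + v_e).

730 Hz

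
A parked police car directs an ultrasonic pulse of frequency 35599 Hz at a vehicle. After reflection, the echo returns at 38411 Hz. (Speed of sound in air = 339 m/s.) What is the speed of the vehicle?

12.9 m/s

Double Doppler shift off a moving reflector: f₂ = f₀ · (v + u)/(v − u) (u > 0 toward emitter).
Rearranging, u = v · (f₂ − f₀)/(f₂ + f₀) = 339 × 2812/74010 ≈ 12.9 m/s.
So the vehicle is moving at 12.9 m/s toward the emitter.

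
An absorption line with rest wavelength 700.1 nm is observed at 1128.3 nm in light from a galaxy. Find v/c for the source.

0.444

λ'/λ₀ = 1.6116 > 1 (redshift), so the source is receding.
λ'/λ₀ = √((1 + β)/(1 − β)) for a receding source ⇒ β = (r² − 1)/(r² + 1) with r = λ'/λ₀.
β = (2.5973 − 1)/(2.5973 + 1) ≈ 0.444.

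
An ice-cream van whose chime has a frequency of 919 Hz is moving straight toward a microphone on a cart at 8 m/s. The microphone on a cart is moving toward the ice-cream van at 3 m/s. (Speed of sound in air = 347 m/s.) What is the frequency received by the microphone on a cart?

949 Hz

Both move, so f' = f · (v + v_o)/(v − v_s).
f' = 919 × (347 + 3)/(347 − 8) = 919 × 350/339 ≈ 949 Hz.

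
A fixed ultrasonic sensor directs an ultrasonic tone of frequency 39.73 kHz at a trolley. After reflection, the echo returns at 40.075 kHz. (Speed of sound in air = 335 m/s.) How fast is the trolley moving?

Double Doppler shift off a moving reflector: f₂ = f₀ · (v + u)/(v − u) (u > 0 toward emitter).
Rearranging, u = v · (f₂ − f₀)/(f₂ + f₀) = 335 × 0.345/79.805 ≈ 1.45 m/s.
So the trolley is moving at 1.45 m/s toward the emitter.

1.45 m/s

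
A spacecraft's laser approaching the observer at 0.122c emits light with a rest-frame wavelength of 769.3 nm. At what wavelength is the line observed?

680.5 nm

Relativistic Doppler for wavelength: λ' = λ₀ · √((1 − β)/(1 + β)).
λ' = 769.3 × √(0.8780/1.1220) = 769.3 × 0.88461 ≈ 680.5 nm.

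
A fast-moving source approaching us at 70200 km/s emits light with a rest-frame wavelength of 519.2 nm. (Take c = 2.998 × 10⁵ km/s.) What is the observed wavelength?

409.0 nm

β = v/c = 70200/299800 = 0.2342.
Relativistic Doppler for wavelength: λ' = λ₀ · √((1 − β)/(1 + β)).
λ' = 519.2 × √(0.7658/1.2342) = 519.2 × 0.78774 ≈ 409.0 nm.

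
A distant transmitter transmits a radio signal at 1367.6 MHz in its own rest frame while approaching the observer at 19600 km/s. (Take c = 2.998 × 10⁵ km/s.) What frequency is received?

β = v/c = 19600/299800 = 0.0654.
Relativistic Doppler for frequency: f' = f₀ · √((1 + β)/(1 − β)).
f' = 1367.6 × √(1.0654/0.9346) = 1367.6 × 1.06766 ≈ 1460.1 MHz.

1460.1 MHz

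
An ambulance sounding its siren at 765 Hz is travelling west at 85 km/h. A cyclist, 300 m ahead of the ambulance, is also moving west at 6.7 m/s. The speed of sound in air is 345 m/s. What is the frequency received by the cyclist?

85 km/h = 23.61 m/s.
The cyclist is ahead, so the ambulance is moving toward it while the cyclist is moving away from the ambulance.
With source approaching and observer receding, f' = f · (v − v_o)/(v − v_s).
f' = 765 × (345 − 6.7)/(345 − 23.61) = 765 × 338.3/321.39 ≈ 805 Hz.

805 Hz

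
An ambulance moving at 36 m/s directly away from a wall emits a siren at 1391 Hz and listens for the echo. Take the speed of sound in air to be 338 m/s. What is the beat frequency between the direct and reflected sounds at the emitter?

268 Hz

The wall receives the sound from a moving source: f₁ = f₀ · v/(v + v_e) = 1391 × 338/374 ≈ 1257 Hz.
On the return leg the ambulance is a moving observer: f₂ = f₁ · (v − v_e)/v = 1257 × 302/338 ≈ 1123 Hz.
Beat against the emitted tone: |f₂ − f₀| = 2v_e·f₀/(v + v_e) = 2 × 36 × 1391/374 ≈ 268 Hz.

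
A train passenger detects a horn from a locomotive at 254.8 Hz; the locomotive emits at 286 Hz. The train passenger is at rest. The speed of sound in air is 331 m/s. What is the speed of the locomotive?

f' < f, so the locomotive is receding.
f' = f · v/(v + v_s) ⇒ v_s = v · |1 − f/f'|.
v_s = 331 × |1 − 286/254.8| = 331 × 0.1224 ≈ 41 m/s.

41 m/s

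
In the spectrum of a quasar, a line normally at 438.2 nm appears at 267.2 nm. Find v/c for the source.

λ'/λ₀ = 0.6098 < 1 (blueshift), so the source is approaching.
λ'/λ₀ = √((1 − β)/(1 + β)) for an approaching source ⇒ β = (1 − r²)/(1 + r²) with r = λ'/λ₀.
β = (1 − 0.3718)/(1 + 0.3718) ≈ 0.458.

0.458c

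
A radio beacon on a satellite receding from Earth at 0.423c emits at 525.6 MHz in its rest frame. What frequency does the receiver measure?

334.7 MHz

Relativistic Doppler for frequency: f' = f₀ · √((1 − β)/(1 + β)).
f' = 525.6 × √(0.5770/1.4230) = 525.6 × 0.63677 ≈ 334.7 MHz.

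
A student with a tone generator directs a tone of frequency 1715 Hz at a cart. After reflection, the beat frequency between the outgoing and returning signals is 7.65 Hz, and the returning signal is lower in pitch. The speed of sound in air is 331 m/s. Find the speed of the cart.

0.74 m/s

Double Doppler shift off a moving reflector: f₂ = f₀ · (v + u)/(v − u) (u > 0 toward emitter).
Returning signal is lower, so f₂ = f₀ − Δf = 1715 − 7.65 = 1707.35 Hz.
Rearranging, u = v · (f₂ − f₀)/(f₂ + f₀) = 331 × -7.65/3422.35 ≈ -0.74 m/s.
So the cart is moving at 0.74 m/s away from the emitter.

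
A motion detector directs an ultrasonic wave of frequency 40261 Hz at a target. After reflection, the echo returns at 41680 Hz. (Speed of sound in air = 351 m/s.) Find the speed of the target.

6.1 m/s

Double Doppler shift off a moving reflector: f₂ = f₀ · (v + u)/(v − u) (u > 0 toward emitter).
Rearranging, u = v · (f₂ − f₀)/(f₂ + f₀) = 351 × 1419/81941 ≈ 6.1 m/s.
So the target is moving at 6.1 m/s toward the emitter.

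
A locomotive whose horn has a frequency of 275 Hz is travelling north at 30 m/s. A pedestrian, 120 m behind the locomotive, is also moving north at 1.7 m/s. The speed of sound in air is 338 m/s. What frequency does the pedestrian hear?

The pedestrian is behind, so the locomotive is moving away from it while the pedestrian is moving toward the locomotive.
Both move, so f' = f · (v + v_o)/(v + v_s).
f' = 275 × (338 + 1.7)/(338 + 30) = 275 × 339.7/368 ≈ 254 Hz.

254 Hz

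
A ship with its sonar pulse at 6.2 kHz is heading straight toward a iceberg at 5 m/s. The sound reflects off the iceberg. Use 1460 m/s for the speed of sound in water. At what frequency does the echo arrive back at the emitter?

The iceberg receives the sound from a moving source: f₁ = f₀ · v/(v − v_e) = 6.2 × 1460/1455 ≈ 6.22 kHz.
On the return leg the ship is a moving observer: f₂ = f₁ · (v + v_e)/v = 6.22 × 1465/1460 ≈ 6.24 kHz.
Equivalently f₂ = f₀ · (v + v_e)/(v − v_e).

6.24 kHz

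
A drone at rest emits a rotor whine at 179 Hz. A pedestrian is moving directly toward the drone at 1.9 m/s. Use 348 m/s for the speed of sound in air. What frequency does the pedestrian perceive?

180 Hz

Moving observer, stationary source: f' = f · (v + v_o)/v.
f' = 179 × (348 + 1.9)/348 = 179 × 349.9/348 ≈ 180 Hz.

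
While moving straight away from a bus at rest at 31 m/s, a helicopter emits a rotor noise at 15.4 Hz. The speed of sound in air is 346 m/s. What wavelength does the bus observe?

24.48 m

Only the source moves, away from the listener, so f' = f · v/(v + v_s).
f' = 15.4 × 346/(346 + 31) ≈ 14.1 Hz.
λ' = v/f' = 346/14.1337 ≈ 24.48 m.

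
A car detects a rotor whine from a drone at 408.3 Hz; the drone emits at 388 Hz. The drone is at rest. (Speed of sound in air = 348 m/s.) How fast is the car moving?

18.2 m/s

f' > f, so the car is approaching.
f' = f · (v + v_o)/v ⇒ v_o = v · |f'/f − 1|.
v_o = 348 × |408.3/388 − 1| = 348 × 0.05232 ≈ 18.2 m/s.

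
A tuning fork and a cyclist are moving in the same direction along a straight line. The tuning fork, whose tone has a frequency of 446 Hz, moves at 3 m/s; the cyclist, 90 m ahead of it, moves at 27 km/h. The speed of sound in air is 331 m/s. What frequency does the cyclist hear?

27 km/h = 7.5 m/s.
The cyclist is ahead, so the tuning fork is moving toward it while the cyclist is moving away from the tuning fork.
With source approaching and observer receding, f' = f · (v − v_o)/(v − v_s).
f' = 446 × (331 − 7.5)/(331 − 3) = 446 × 323.5/328 ≈ 440 Hz.

440 Hz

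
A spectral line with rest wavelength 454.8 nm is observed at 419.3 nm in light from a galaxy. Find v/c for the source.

0.081

λ'/λ₀ = 0.9219 < 1 (blueshift), so the source is approaching.
λ'/λ₀ = √((1 − β)/(1 + β)) for an approaching source ⇒ β = (1 − r²)/(1 + r²) with r = λ'/λ₀.
β = (1 − 0.8500)/(1 + 0.8500) ≈ 0.081.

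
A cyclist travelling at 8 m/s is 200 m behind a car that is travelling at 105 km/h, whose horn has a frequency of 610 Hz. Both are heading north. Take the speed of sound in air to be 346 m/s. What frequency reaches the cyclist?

576 Hz

105 km/h = 29.17 m/s.
The cyclist is behind, so the car is moving away from it while the cyclist is moving toward the car.
With source receding and observer approaching, f' = f · (v + v_o)/(v + v_s).
f' = 610 × (346 + 8)/(346 + 29.17) = 610 × 354/375.17 ≈ 576 Hz.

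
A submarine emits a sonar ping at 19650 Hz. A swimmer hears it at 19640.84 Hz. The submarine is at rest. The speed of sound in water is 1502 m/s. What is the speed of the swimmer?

f' < f, so the swimmer is receding.
f' = f · (v − v_o)/v ⇒ v_o = v · |f'/f − 1|.
v_o = 1502 × |19640.84/19650 − 1| = 1502 × 0.0004662 ≈ 0.70 m/s.

0.70 m/s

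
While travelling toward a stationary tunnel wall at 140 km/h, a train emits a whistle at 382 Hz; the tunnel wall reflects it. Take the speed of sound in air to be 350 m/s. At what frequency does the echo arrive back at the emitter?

478 Hz

140 km/h = 38.89 m/s.
The tunnel wall receives the sound from a moving source: f₁ = f₀ · v/(v − v_e) = 382 × 350/311.11 ≈ 430 Hz.
On the return leg the train is a moving observer: f₂ = f₁ · (v + v_e)/v = 430 × 388.89/350 ≈ 478 Hz.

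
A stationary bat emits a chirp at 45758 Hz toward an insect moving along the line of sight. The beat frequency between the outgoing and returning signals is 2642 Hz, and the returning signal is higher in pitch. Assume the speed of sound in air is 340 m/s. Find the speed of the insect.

9.5 m/s

Double Doppler shift off a moving reflector: f₂ = f₀ · (v + u)/(v − u) (u > 0 toward emitter).
Returning signal is higher, so f₂ = f₀ + Δf = 45758 + 2642 = 48400 Hz.
Rearranging, u = v · (f₂ − f₀)/(f₂ + f₀) = 340 × 2642/94158 ≈ 9.5 m/s.
So the insect is moving at 9.5 m/s toward the emitter.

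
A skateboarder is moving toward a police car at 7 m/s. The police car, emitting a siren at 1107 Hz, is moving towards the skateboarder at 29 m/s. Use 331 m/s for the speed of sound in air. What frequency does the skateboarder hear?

Both move, so f' = f · (v + v_o)/(v − v_s).
f' = 1107 × (331 + 7)/(331 − 29) = 1107 × 338/302 ≈ 1239 Hz.

1239 Hz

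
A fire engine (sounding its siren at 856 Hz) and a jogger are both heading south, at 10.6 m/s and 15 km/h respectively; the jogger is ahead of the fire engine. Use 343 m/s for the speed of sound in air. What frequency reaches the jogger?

15 km/h = 4.167 m/s.
The jogger is ahead, so the fire engine is moving toward it while the jogger is moving away from the fire engine.
General Doppler shift: f' = f · (v − v_o)/(v − v_s).
f' = 856 × (343 − 4.167)/(343 − 10.6) = 856 × 338.83/332.4 ≈ 873 Hz.

873 Hz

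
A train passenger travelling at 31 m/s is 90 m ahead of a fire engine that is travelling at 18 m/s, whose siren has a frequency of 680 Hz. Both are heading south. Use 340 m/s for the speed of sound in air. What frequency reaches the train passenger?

The train passenger is ahead, so the fire engine is moving toward it while the train passenger is moving away from the fire engine.
Both move, so f' = f · (v − v_o)/(v − v_s).
f' = 680 × (340 − 31)/(340 − 18) = 680 × 309/322 ≈ 653 Hz.

653 Hz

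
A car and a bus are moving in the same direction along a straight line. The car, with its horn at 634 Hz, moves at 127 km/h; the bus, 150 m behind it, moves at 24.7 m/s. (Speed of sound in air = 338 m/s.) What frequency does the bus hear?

127 km/h = 35.28 m/s.
The bus is behind, so the car is moving away from it while the bus is moving toward the car.
Both move, so f' = f · (v + v_o)/(v + v_s).
f' = 634 × (338 + 24.7)/(338 + 35.28) = 634 × 362.7/373.28 ≈ 616 Hz.

616 Hz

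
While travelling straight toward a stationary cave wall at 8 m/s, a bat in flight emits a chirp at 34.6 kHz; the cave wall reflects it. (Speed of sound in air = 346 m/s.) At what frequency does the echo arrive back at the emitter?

The cave wall receives the sound from a moving source: f₁ = f₀ · v/(v − v_e) = 34.6 × 346/338 ≈ 35.4 kHz.
On the return leg the bat in flight is a moving observer: f₂ = f₁ · (v + v_e)/v = 35.4 × 354/346 ≈ 36.2 kHz.
Equivalently f₂ = f₀ · (v + v_e)/(v − v_e).

36.2 kHz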